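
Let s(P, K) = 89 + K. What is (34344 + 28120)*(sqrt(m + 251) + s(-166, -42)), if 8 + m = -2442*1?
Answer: 2935808 + 62464*I*sqrt(2199) ≈ 2.9358e+6 + 2.9292e+6*I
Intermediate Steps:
m = -2450 (m = -8 - 2442*1 = -8 - 2442 = -2450)
(34344 + 28120)*(sqrt(m + 251) + s(-166, -42)) = (34344 + 28120)*(sqrt(-2450 + 251) + (89 - 42)) = 62464*(sqrt(-2199) + 47) = 62464*(I*sqrt(2199) + 47) = 62464*(47 + I*sqrt(2199)) = 2935808 + 62464*I*sqrt(2199)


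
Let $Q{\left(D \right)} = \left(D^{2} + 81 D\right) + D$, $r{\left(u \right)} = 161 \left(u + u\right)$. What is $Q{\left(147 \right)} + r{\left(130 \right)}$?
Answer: $75523$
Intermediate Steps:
$r{\left(u \right)} = 322 u$ ($r{\left(u \right)} = 161 \cdot 2 u = 322 u$)
$Q{\left(D \right)} = D^{2} + 82 D$
$Q{\left(147 \right)} + r{\left(130 \right)} = 147 \left(82 + 147\right) + 322 \cdot 130 = 147 \cdot 229 + 41860 = 33663 + 41860 = 75523$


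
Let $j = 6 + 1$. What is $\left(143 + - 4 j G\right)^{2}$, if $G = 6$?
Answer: $625$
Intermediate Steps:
$j = 7$
$\left(143 + - 4 j G\right)^{2} = \left(143 + \left(-4\right) 7 \cdot 6\right)^{2} = \left(143 - 168\right)^{2} = \left(-25\right)^{2} = 625$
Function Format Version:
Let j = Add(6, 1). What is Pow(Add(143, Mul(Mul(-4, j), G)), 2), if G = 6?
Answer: 625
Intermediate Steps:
j = 7
Pow(Add(143, Mul(Mul(-4, j), G)), 2) = Pow(Add(143, Mul(Mul(-4, 7), 6)), 2) = Pow(Add(143, Mul(-28, 6)), 2) = Pow(Add(143, -168), 2) = Pow(-25, 2) = 625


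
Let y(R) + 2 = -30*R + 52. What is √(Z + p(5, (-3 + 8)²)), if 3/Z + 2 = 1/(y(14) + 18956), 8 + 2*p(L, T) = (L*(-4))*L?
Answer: 4*I*√4792717227/37171 ≈ 7.4498*I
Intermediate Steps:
y(R) = 50 - 30*R (y(R) = -2 + (-30*R + 52) = -2 + (52 - 30*R) = 50 - 30*R)
p(L, T) = -4 - 2*L² (p(L, T) = -4 + ((L*(-4))*L)/2 = -4 + ((-4*L)*L)/2 = -4 + (-4*L²)/2 = -4 - 2*L²)
Z = -55758/37171 (Z = 3/(-2 + 1/((50 - 30*14) + 18956)) = 3/(-2 + 1/((50 - 420) + 18956)) = 3/(-2 + 1/(-370 + 18956)) = 3/(-2 + 1/18586) = 3/(-37171/18586) = 3*(-18586/37171) = -55758/37171 ≈ -1.5000)
√(Z + p(5, (-3 + 8)²)) = √(-55758/37171 + (-4 - 2*5²)) = √(-55758/37171 + (-4 - 2*25)) = √(-55758/37171 + (-4 - 50)) = √(-55758/37171 - 54) = √(-2062992/37171) = 4*I*√4792717227/37171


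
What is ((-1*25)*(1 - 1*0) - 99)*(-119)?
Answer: 14756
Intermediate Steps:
((-1*25)*(1 - 1*0) - 99)*(-119) = (-25*(1 + 0) - 99)*(-119) = (-25*1 - 99)*(-119) = (-25 - 99)*(-119) = -124*(-119) = 14756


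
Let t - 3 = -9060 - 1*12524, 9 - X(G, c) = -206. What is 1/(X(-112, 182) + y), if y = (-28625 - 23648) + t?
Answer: -1/73639 ≈ -1.3580e-5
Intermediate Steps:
X(G, c) = 215 (X(G, c) = 9 - 1*(-206) = 9 + 206 = 215)
t = -21581 (t = 3 + (-9060 - 1*12524) = 3 + (-9060 - 12524) = 3 - 21584 = -21581)
y = -73854 (y = (-28625 - 23648) - 21581 = -52273 - 21581 = -73854)
1/(X(-112, 182) + y) = 1/(215 - 73854) = 1/(-73639) = -1/73639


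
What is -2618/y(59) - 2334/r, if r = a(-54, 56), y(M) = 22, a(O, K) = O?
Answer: -682/9 ≈ -75.778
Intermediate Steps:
r = -54
-2618/y(59) - 2334/r = -2618/22 - 2334/(-54) = -2618*1/22 - 2334*(-1/54) = -119 + 389/9 = -682/9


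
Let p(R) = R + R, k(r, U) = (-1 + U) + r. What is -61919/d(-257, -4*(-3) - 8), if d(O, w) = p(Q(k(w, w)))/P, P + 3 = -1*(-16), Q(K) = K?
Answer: -804947/14 ≈ -57496.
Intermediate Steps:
k(r, U) = -1 + U + r
p(R) = 2*R
P = 13 (P = -3 - 1*(-16) = -3 + 16 = 13)
d(O, w) = -2/13 + 4*w/13 (d(O, w) = (2*(-1 + w + w))/13 = (2*(-1 + 2*w))*(1/13) = (-2 + 4*w)*(1/13) = -2/13 + 4*w/13)
-61919/d(-257, -4*(-3) - 8) = -61919/(-2/13 + 4*(-4*(-3) - 8)/13) = -61919/(-2/13 + 4*(12 - 8)/13) = -61919/(-2/13 + (4/13)*4) = -61919/(-2/13 + 16/13) = -61919/14/13 = -61919*13/14 = -804947/14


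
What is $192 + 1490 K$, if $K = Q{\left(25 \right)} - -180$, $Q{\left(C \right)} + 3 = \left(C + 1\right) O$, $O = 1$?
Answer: $302662$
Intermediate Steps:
$Q{\left(C \right)} = -2 + C$ ($Q{\left(C \right)} = -3 + \left(C + 1\right) 1 = -3 + \left(1 + C\right) 1 = -3 + \left(1 + C\right) = -2 + C$)
$K = 203$ ($K = \left(-2 + 25\right) - -180 = 23 + 180 = 203$)
$192 + 1490 K = 192 + 1490 \cdot 203 = 192 + 302470 = 302662$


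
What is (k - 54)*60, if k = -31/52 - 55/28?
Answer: -308820/91 ≈ -3393.6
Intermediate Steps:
k = -233/91 (k = -31*1/52 - 55*1/28 = -31/52 - 55/28 = -233/91 ≈ -2.5604)
(k - 54)*60 = (-233/91 - 54)*60 = -5147/91*60 = -308820/91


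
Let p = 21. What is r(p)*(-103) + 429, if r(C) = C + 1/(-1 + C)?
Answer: -34783/20 ≈ -1739.2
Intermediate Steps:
r(p)*(-103) + 429 = ((1 + 21**2 - 1*21)/(-1 + 21))*(-103) + 429 = ((1 + 441 - 21)/20)*(-103) + 429 = ((1/20)*421)*(-103) + 429 = (421/20)*(-103) + 429 = -43363/20 + 429 = -34783/20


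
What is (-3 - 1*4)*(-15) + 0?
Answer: 105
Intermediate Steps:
(-3 - 1*4)*(-15) + 0 = (-3 - 4)*(-15) + 0 = -7*(-15) + 0 = 105 + 0 = 105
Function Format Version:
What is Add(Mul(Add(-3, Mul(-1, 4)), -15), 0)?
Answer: 105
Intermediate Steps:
Add(Mul(Add(-3, Mul(-1, 4)), -15), 0) = Add(Mul(Add(-3, -4), -15), 0) = Add(Mul(-7, -15), 0) = Add(105, 0) = 105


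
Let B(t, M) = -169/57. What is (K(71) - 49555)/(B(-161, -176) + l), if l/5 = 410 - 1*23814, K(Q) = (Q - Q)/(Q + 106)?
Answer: 2824635/6670309 ≈ 0.42346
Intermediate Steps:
B(t, M) = -169/57 (B(t, M) = -169*1/57 = -169/57)
K(Q) = 0 (K(Q) = 0/(106 + Q) = 0)
l = -117020 (l = 5*(410 - 1*23814) = 5*(410 - 23814) = 5*(-23404) = -117020)
(K(71) - 49555)/(B(-161, -176) + l) = (0 - 49555)/(-169/57 - 117020) = -49555/(-6670309/57) = -49555*(-57/6670309) = 2824635/6670309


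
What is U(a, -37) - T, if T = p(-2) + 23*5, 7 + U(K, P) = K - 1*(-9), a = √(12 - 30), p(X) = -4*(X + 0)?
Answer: -121 + 3*I*√2 ≈ -121.0 + 4.2426*I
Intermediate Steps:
p(X) = -4*X
a = 3*I*√2 (a = √(-18) = 3*I*√2 ≈ 4.2426*I)
U(K, P) = 2 + K (U(K, P) = -7 + (K - 1*(-9)) = -7 + (K + 9) = -7 + (9 + K) = 2 + K)
T = 123 (T = -4*(-2) + 23*5 = 8 + 115 = 123)
U(a, -37) - T = (2 + 3*I*√2) - 1*123 = (2 + 3*I*√2) - 123 = -121 + 3*I*√2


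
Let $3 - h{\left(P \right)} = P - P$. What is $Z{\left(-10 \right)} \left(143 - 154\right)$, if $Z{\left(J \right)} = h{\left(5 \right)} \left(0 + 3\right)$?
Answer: $-99$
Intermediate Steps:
$h{\left(P \right)} = 3$ ($h{\left(P \right)} = 3 - \left(P - P\right) = 3 - 0 = 3 + 0 = 3$)
$Z{\left(J \right)} = 9$ ($Z{\left(J \right)} = 3 \left(0 + 3\right) = 3 \cdot 3 = 9$)
$Z{\left(-10 \right)} \left(143 - 154\right) = 9 \left(143 - 154\right) = 9 \left(-11\right) = -99$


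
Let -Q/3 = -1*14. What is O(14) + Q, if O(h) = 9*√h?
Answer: 42 + 9*√14 ≈ 75.675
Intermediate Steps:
Q = 42 (Q = -(-3)*14 = -3*(-14) = 42)
O(14) + Q = 9*√14 + 42 = 42 + 9*√14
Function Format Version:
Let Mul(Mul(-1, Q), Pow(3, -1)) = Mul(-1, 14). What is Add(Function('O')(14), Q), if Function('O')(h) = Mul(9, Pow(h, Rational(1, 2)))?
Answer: Add(42, Mul(9, Pow(14, Rational(1, 2)))) ≈ 75.675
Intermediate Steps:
Q = 42 (Q = Mul(-3, Mul(-1, 14)) = Mul(-3, -14) = 42)
Add(Function('O')(14), Q) = Add(Mul(9, Pow(14, Rational(1, 2))), 42) = Add(42, Mul(9, Pow(14, Rational(1, 2))))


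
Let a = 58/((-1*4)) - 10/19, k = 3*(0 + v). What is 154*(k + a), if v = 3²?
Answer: 35035/19 ≈ 1843.9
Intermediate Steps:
v = 9
k = 27 (k = 3*(0 + 9) = 3*9 = 27)
a = -571/38 (a = 58/(-4) - 10*1/19 = 58*(-¼) - 10/19 = -29/2 - 10/19 = -571/38 ≈ -15.026)
154*(k + a) = 154*(27 - 571/38) = 154*(455/38) = 35035/19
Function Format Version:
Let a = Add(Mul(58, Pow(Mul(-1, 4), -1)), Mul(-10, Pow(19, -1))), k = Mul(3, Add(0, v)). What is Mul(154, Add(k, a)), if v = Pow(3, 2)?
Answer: Rational(35035, 19) ≈ 1843.9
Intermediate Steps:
v = 9
k = 27 (k = Mul(3, Add(0, 9)) = Mul(3, 9) = 27)
a = Rational(-571, 38) (a = Add(Mul(58, Pow(-4, -1)), Mul(-10, Rational(1, 19))) = Add(Mul(58, Rational(-1, 4)), Rational(-10, 19)) = Add(Rational(-29, 2), Rational(-10, 19)) = Rational(-571, 38) ≈ -15.026)
Mul(154, Add(k, a)) = Mul(154, Add(27, Rational(-571, 38))) = Mul(154, Rational(455, 38)) = Rational(35035, 19)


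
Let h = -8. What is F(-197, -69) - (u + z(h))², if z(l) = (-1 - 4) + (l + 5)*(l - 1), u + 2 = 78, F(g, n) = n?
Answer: -9673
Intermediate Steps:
u = 76 (u = -2 + 78 = 76)
z(l) = -5 + (-1 + l)*(5 + l) (z(l) = -5 + (5 + l)*(-1 + l) = -5 + (-1 + l)*(5 + l))
F(-197, -69) - (u + z(h))² = -69 - (76 + (-10 + (-8)² + 4*(-8)))² = -69 - (76 + (-10 + 64 - 32))² = -69 - (76 + 22)² = -69 - 1*98² = -69 - 1*9604 = -69 - 9604 = -9673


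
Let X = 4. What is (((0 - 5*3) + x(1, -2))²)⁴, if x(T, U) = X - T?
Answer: 429981696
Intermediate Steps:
x(T, U) = 4 - T
(((0 - 5*3) + x(1, -2))²)⁴ = (((0 - 5*3) + (4 - 1*1))²)⁴ = (((0 - 15) + (4 - 1))²)⁴ = ((-15 + 3)²)⁴ = ((-12)²)⁴ = 144⁴ = 429981696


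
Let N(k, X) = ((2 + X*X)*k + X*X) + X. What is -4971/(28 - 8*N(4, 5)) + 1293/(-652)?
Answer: 115614/43847 ≈ 2.6368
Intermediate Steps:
N(k, X) = X + X² + k*(2 + X²) (N(k, X) = ((2 + X²)*k + X²) + X = (k*(2 + X²) + X²) + X = (X² + k*(2 + X²)) + X = X + X² + k*(2 + X²))
-4971/(28 - 8*N(4, 5)) + 1293/(-652) = -4971/(28 - 8*(5 + 5² + 2*4 + 4*5²)) + 1293/(-652) = -4971/(28 - 8*(5 + 25 + 8 + 4*25)) + 1293*(-1/652) = -4971/(28 - 8*(5 + 25 + 8 + 100)) - 1293/652 = -4971/(28 - 8*138) - 1293/652 = -4971/(28 - 1104) - 1293/652 = -4971/(-1076) - 1293/652 = -4971*(-1/1076) - 1293/652 = 4971/1076 - 1293/652 = 115614/43847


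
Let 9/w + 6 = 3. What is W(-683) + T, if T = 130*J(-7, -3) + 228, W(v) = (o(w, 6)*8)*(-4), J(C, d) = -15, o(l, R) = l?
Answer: -1626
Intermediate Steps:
w = -3 (w = 9/(-6 + 3) = 9/(-3) = 9*(-⅓) = -3)
W(v) = 96 (W(v) = -3*8*(-4) = -24*(-4) = 96)
T = -1722 (T = 130*(-15) + 228 = -1950 + 228 = -1722)
W(-683) + T = 96 - 1722 = -1626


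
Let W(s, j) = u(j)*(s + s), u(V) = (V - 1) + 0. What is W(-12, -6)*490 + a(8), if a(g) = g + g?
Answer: 82336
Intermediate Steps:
a(g) = 2*g
u(V) = -1 + V (u(V) = (-1 + V) + 0 = -1 + V)
W(s, j) = 2*s*(-1 + j) (W(s, j) = (-1 + j)*(s + s) = (-1 + j)*(2*s) = 2*s*(-1 + j))
W(-12, -6)*490 + a(8) = (2*(-12)*(-1 - 6))*490 + 2*8 = (2*(-12)*(-7))*490 + 16 = 168*490 + 16 = 82320 + 16 = 82336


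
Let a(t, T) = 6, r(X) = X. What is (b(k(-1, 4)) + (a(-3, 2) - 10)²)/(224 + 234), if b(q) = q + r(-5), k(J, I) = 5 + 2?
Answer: 9/229 ≈ 0.039301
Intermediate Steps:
k(J, I) = 7
b(q) = -5 + q (b(q) = q - 5 = -5 + q)
(b(k(-1, 4)) + (a(-3, 2) - 10)²)/(224 + 234) = ((-5 + 7) + (6 - 10)²)/(224 + 234) = (2 + (-4)²)/458 = (2 + 16)*(1/458) = 18*(1/458) = 9/229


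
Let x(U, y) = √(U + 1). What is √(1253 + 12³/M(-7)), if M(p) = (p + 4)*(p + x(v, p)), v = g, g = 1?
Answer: √(9347 - 1253*√2)/√(7 - √2) ≈ 36.826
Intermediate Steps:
v = 1
x(U, y) = √(1 + U)
M(p) = (4 + p)*(p + √2) (M(p) = (p + 4)*(p + √(1 + 1)) = (4 + p)*(p + √2))
√(1253 + 12³/M(-7)) = √(1253 + 12³/((-7)² + 4*(-7) + 4*√2 - 7*√2)) = √(1253 + 1728/(49 - 28 + 4*√2 - 7*√2)) = √(1253 + 1728/(21 - 3*√2))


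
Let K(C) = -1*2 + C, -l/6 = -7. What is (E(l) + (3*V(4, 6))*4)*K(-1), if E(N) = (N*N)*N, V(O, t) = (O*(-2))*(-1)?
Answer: -222552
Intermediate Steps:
l = 42 (l = -6*(-7) = 42)
V(O, t) = 2*O (V(O, t) = -2*O*(-1) = 2*O)
K(C) = -2 + C
E(N) = N³ (E(N) = N²*N = N³)
(E(l) + (3*V(4, 6))*4)*K(-1) = (42³ + (3*(2*4))*4)*(-2 - 1) = (74088 + (3*8)*4)*(-3) = (74088 + 24*4)*(-3) = (74088 + 96)*(-3) = 74184*(-3) = -222552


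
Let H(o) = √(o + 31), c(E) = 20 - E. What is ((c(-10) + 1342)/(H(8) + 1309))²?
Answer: 1882384/(1309 + √39)² ≈ 1.0882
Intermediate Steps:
H(o) = √(31 + o)
((c(-10) + 1342)/(H(8) + 1309))² = (((20 - 1*(-10)) + 1342)/(√(31 + 8) + 1309))² = (((20 + 10) + 1342)/(√39 + 1309))² = ((30 + 1342)/(1309 + √39))² = (1372/(1309 + √39))² = 1882384/(1309 + √39)²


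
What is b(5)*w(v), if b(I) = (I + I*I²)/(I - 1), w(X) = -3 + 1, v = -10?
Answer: -65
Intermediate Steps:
w(X) = -2
b(I) = (I + I³)/(-1 + I)
b(5)*w(v) = ((5 + 5³)/(-1 + 5))*(-2) = ((5 + 125)/4)*(-2) = ((¼)*130)*(-2) = (65/2)*(-2) = -65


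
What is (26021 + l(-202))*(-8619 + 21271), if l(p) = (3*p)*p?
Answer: 1877974316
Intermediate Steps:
l(p) = 3*p²
(26021 + l(-202))*(-8619 + 21271) = (26021 + 3*(-202)²)*(-8619 + 21271) = (26021 + 3*40804)*12652 = (26021 + 122412)*12652 = 148433*12652 = 1877974316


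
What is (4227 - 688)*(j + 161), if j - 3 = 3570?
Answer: 13214626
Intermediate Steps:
j = 3573 (j = 3 + 3570 = 3573)
(4227 - 688)*(j + 161) = (4227 - 688)*(3573 + 161) = 3539*3734 = 13214626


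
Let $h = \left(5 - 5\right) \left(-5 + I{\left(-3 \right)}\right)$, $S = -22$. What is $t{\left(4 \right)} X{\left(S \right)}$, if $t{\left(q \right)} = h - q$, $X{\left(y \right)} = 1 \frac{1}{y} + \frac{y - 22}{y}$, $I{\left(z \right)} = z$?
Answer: $- \frac{86}{11} \approx -7.8182$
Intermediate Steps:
$X{\left(y \right)} = \frac{1}{y} + \frac{-22 + y}{y}$
$h = 0$ ($h = \left(5 - 5\right) \left(-5 - 3\right) = 0 \left(-8\right) = 0$)
$t{\left(q \right)} = - q$ ($t{\left(q \right)} = 0 - q = - q$)
$t{\left(4 \right)} X{\left(S \right)} = \left(-1\right) 4 \frac{-21 - 22}{-22} = - 4 \left(\left(- \frac{1}{22}\right) \left(-43\right)\right) = \left(-4\right) \frac{43}{22} = - \frac{86}{11}$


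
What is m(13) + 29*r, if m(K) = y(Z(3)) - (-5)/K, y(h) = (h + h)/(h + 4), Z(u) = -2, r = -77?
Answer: -29050/13 ≈ -2234.6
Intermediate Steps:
y(h) = 2*h/(4 + h) (y(h) = (2*h)/(4 + h) = 2*h/(4 + h))
m(K) = -2 + 5/K (m(K) = 2*(-2)/(4 - 2) - (-5)/K = 2*(-2)/2 + 5/K = 2*(-2)*(½) + 5/K = -2 + 5/K)
m(13) + 29*r = (-2 + 5/13) + 29*(-77) = (-2 + 5*(1/13)) - 2233 = (-2 + 5/13) - 2233 = -21/13 - 2233 = -29050/13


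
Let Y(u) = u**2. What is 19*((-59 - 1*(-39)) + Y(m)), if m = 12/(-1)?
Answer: 2356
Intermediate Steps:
m = -12 (m = 12*(-1) = -12)
19*((-59 - 1*(-39)) + Y(m)) = 19*((-59 - 1*(-39)) + (-12)**2) = 19*((-59 + 39) + 144) = 19*(-20 + 144) = 19*124 = 2356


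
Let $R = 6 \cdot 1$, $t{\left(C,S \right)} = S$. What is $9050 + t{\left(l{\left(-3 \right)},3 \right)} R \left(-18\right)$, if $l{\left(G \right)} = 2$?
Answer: $8726$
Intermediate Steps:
$R = 6$
$9050 + t{\left(l{\left(-3 \right)},3 \right)} R \left(-18\right) = 9050 + 3 \cdot 6 \left(-18\right) = 9050 + 18 \left(-18\right) = 9050 - 324 = 8726$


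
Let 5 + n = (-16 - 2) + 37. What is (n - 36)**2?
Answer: 484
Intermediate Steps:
n = 14 (n = -5 + ((-16 - 2) + 37) = -5 + (-18 + 37) = -5 + 19 = 14)
(n - 36)**2 = (14 - 36)**2 = (-22)**2 = 484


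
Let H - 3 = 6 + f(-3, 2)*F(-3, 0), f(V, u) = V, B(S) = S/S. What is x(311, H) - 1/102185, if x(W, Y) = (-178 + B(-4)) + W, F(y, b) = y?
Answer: 13692789/102185 ≈ 134.00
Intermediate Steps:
B(S) = 1
H = 18 (H = 3 + (6 - 3*(-3)) = 3 + (6 + 9) = 3 + 15 = 18)
x(W, Y) = -177 + W (x(W, Y) = (-178 + 1) + W = -177 + W)
x(311, H) - 1/102185 = (-177 + 311) - 1/102185 = 134 - 1*1/102185 = 134 - 1/102185 = 13692789/102185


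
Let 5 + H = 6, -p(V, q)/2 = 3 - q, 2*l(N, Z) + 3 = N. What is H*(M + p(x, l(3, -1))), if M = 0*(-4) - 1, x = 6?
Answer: -7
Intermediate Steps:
l(N, Z) = -3/2 + N/2
p(V, q) = -6 + 2*q (p(V, q) = -2*(3 - q) = -6 + 2*q)
H = 1 (H = -5 + 6 = 1)
M = -1 (M = 0 - 1 = -1)
H*(M + p(x, l(3, -1))) = 1*(-1 + (-6 + 2*(-3/2 + (½)*3))) = 1*(-1 + (-6 + 2*(-3/2 + 3/2))) = 1*(-1 + (-6 + 2*0)) = 1*(-1 + (-6 + 0)) = 1*(-1 - 6) = 1*(-7) = -7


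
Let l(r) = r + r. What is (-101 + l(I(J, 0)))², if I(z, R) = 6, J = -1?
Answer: 7921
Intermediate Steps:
l(r) = 2*r
(-101 + l(I(J, 0)))² = (-101 + 2*6)² = (-101 + 12)² = (-89)² = 7921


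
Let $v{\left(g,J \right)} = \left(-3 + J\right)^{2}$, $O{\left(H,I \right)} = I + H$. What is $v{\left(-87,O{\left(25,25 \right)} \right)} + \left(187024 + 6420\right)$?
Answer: $195653$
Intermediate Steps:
$O{\left(H,I \right)} = H + I$
$v{\left(-87,O{\left(25,25 \right)} \right)} + \left(187024 + 6420\right) = \left(-3 + \left(25 + 25\right)\right)^{2} + \left(187024 + 6420\right) = \left(-3 + 50\right)^{2} + 193444 = 47^{2} + 193444 = 2209 + 193444 = 195653$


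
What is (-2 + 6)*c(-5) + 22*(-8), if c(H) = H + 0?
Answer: -196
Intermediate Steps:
c(H) = H
(-2 + 6)*c(-5) + 22*(-8) = (-2 + 6)*(-5) + 22*(-8) = 4*(-5) - 176 = -20 - 176 = -196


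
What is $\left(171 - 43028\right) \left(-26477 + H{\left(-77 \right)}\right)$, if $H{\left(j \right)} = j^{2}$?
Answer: $880625636$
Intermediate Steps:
$\left(171 - 43028\right) \left(-26477 + H{\left(-77 \right)}\right) = \left(171 - 43028\right) \left(-26477 + \left(-77\right)^{2}\right) = - 42857 \left(-26477 + 5929\right) = \left(-42857\right) \left(-20548\right) = 880625636$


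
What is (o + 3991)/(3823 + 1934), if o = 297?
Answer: 4288/5757 ≈ 0.74483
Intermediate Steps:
(o + 3991)/(3823 + 1934) = (297 + 3991)/(3823 + 1934) = 4288/5757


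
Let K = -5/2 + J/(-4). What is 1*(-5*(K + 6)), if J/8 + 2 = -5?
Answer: -175/2 ≈ -87.500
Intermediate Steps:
J = -56 (J = -16 + 8*(-5) = -16 - 40 = -56)
K = 23/2 (K = -5/2 - 56/(-4) = -5*½ - 56*(-¼) = -5/2 + 14 = 23/2 ≈ 11.500)
1*(-5*(K + 6)) = 1*(-5*(23/2 + 6)) = 1*(-5*35/2) = 1*(-175/2) = -175/2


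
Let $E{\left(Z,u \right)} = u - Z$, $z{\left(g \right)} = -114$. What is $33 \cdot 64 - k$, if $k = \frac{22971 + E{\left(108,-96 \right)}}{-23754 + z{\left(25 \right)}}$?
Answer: $\frac{16810661}{7956} \approx 2113.0$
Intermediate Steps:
$k = - \frac{7589}{7956}$ ($k = \frac{22971 - 204}{-23754 - 114} = \frac{22971 - 204}{-23868} = \left(22971 - 204\right) \left(- \frac{1}{23868}\right) = 22767 \left(- \frac{1}{23868}\right) = - \frac{7589}{7956} \approx -0.95387$)
$33 \cdot 64 - k = 33 \cdot 64 - - \frac{7589}{7956} = 2112 + \frac{7589}{7956} = \frac{16810661}{7956}$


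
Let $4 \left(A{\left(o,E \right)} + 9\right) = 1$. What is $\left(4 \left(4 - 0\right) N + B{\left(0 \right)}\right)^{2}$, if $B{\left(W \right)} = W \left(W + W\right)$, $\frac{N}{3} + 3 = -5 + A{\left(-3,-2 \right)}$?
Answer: $646416$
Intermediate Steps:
$A{\left(o,E \right)} = - \frac{35}{4}$ ($A{\left(o,E \right)} = -9 + \frac{1}{4} \cdot 1 = -9 + \frac{1}{4} = - \frac{35}{4}$)
$N = - \frac{201}{4}$ ($N = -9 + 3 \left(-5 - \frac{35}{4}\right) = -9 + 3 \left(- \frac{55}{4}\right) = -9 - \frac{165}{4} = - \frac{201}{4} \approx -50.25$)
$B{\left(W \right)} = 2 W^{2}$ ($B{\left(W \right)} = W 2 W = 2 W^{2}$)
$\left(4 \left(4 - 0\right) N + B{\left(0 \right)}\right)^{2} = \left(4 \left(4 - 0\right) \left(- \frac{201}{4}\right) + 2 \cdot 0^{2}\right)^{2} = \left(4 \left(4 + 0\right) \left(- \frac{201}{4}\right) + 2 \cdot 0\right)^{2} = \left(4 \cdot 4 \left(- \frac{201}{4}\right) + 0\right)^{2} = \left(16 \left(- \frac{201}{4}\right) + 0\right)^{2} = \left(-804 + 0\right)^{2} = \left(-804\right)^{2} = 646416$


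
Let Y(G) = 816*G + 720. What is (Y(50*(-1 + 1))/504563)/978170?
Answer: 72/49354838971 ≈ 1.4588e-9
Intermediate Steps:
Y(G) = 720 + 816*G
(Y(50*(-1 + 1))/504563)/978170 = ((720 + 816*(50*(-1 + 1)))/504563)/978170 = ((720 + 816*(50*0))*(1/504563))*(1/978170) = ((720 + 816*0)*(1/504563))*(1/978170) = ((720 + 0)*(1/504563))*(1/978170) = (720*(1/504563))*(1/978170) = (720/504563)*(1/978170) = 72/49354838971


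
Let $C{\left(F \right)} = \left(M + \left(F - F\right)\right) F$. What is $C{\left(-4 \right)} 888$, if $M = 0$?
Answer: $0$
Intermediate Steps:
$C{\left(F \right)} = 0$ ($C{\left(F \right)} = \left(0 + \left(F - F\right)\right) F = \left(0 + 0\right) F = 0 F = 0$)
$C{\left(-4 \right)} 888 = 0 \cdot 888 = 0$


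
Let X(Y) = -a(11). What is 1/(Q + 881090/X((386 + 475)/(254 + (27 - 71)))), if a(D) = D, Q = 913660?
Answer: 11/9169170 ≈ 1.1997e-6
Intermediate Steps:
X(Y) = -11 (X(Y) = -1*11 = -11)
1/(Q + 881090/X((386 + 475)/(254 + (27 - 71)))) = 1/(913660 + 881090/(-11)) = 1/(913660 + 881090*(-1/11)) = 1/(913660 - 881090/11) = 1/(9169170/11) = 11/9169170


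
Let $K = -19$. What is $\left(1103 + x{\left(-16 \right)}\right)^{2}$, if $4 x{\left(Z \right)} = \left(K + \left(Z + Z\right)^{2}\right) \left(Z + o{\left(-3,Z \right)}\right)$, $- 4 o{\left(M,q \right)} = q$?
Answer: $3655744$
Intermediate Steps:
$o{\left(M,q \right)} = - \frac{q}{4}$
$x{\left(Z \right)} = \frac{3 Z \left(-19 + 4 Z^{2}\right)}{16}$ ($x{\left(Z \right)} = \frac{\left(-19 + \left(Z + Z\right)^{2}\right) \left(Z - \frac{Z}{4}\right)}{4} = \frac{\left(-19 + \left(2 Z\right)^{2}\right) \frac{3 Z}{4}}{4} = \frac{\left(-19 + 4 Z^{2}\right) \frac{3 Z}{4}}{4} = \frac{\frac{3}{4} Z \left(-19 + 4 Z^{2}\right)}{4} = \frac{3 Z \left(-19 + 4 Z^{2}\right)}{16}$)
$\left(1103 + x{\left(-16 \right)}\right)^{2} = \left(1103 + \frac{3}{16} \left(-16\right) \left(-19 + 4 \left(-16\right)^{2}\right)\right)^{2} = \left(1103 + \frac{3}{16} \left(-16\right) \left(-19 + 4 \cdot 256\right)\right)^{2} = \left(1103 + \frac{3}{16} \left(-16\right) \left(-19 + 1024\right)\right)^{2} = \left(1103 + \frac{3}{16} \left(-16\right) 1005\right)^{2} = \left(1103 - 3015\right)^{2} = \left(-1912\right)^{2} = 3655744$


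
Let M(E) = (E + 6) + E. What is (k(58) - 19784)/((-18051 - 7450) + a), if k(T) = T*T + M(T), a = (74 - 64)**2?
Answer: 16298/25401 ≈ 0.64163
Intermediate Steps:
M(E) = 6 + 2*E (M(E) = (6 + E) + E = 6 + 2*E)
a = 100 (a = 10**2 = 100)
k(T) = 6 + T**2 + 2*T (k(T) = T*T + (6 + 2*T) = T**2 + (6 + 2*T) = 6 + T**2 + 2*T)
(k(58) - 19784)/((-18051 - 7450) + a) = ((6 + 58**2 + 2*58) - 19784)/((-18051 - 7450) + 100) = ((6 + 3364 + 116) - 19784)/(-25501 + 100) = (3486 - 19784)/(-25401) = -16298*(-1/25401) = 16298/25401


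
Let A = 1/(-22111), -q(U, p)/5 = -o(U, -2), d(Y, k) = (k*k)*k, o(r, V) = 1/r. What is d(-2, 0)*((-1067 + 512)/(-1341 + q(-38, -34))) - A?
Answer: 1/22111 ≈ 4.5226e-5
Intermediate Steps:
o(r, V) = 1/r
d(Y, k) = k³ (d(Y, k) = k²*k = k³)
q(U, p) = 5/U (q(U, p) = -(-5)/U = 5/U)
A = -1/22111 ≈ -4.5226e-5
d(-2, 0)*((-1067 + 512)/(-1341 + q(-38, -34))) - A = 0³*((-1067 + 512)/(-1341 + 5/(-38))) - 1*(-1/22111) = 0*(-555/(-1341 + 5*(-1/38))) + 1/22111 = 0*(-555/(-1341 - 5/38)) + 1/22111 = 0*(-555/(-50963/38)) + 1/22111 = 0*(-555*(-38/50963)) + 1/22111 = 0*(21090/50963) + 1/22111 = 0 + 1/22111 = 1/22111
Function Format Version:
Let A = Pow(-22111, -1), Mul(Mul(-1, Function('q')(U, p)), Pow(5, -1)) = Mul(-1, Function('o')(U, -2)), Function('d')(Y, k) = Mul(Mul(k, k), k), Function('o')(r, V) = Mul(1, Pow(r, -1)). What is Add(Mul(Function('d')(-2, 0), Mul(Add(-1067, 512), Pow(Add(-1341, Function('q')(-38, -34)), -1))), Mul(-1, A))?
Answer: Rational(1, 22111) ≈ 4.5226e-5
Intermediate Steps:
Function('o')(r, V) = Pow(r, -1)
Function('d')(Y, k) = Pow(k, 3) (Function('d')(Y, k) = Mul(Pow(k, 2), k) = Pow(k, 3))
Function('q')(U, p) = Mul(5, Pow(U, -1)) (Function('q')(U, p) = Mul(-5, Mul(-1, Pow(U, -1))) = Mul(5, Pow(U, -1)))
A = Rational(-1, 22111) ≈ -4.5226e-5
Add(Mul(Function('d')(-2, 0), Mul(Add(-1067, 512), Pow(Add(-1341, Function('q')(-38, -34)), -1))), Mul(-1, A)) = Add(Mul(Pow(0, 3), Mul(Add(-1067, 512), Pow(Add(-1341, Mul(5, Pow(-38, -1))), -1))), Mul(-1, Rational(-1, 22111))) = Add(Mul(0, Mul(-555, Pow(Add(-1341, Mul(5, Rational(-1, 38))), -1))), Rational(1, 22111)) = Add(Mul(0, Mul(-555, Pow(Add(-1341, Rational(-5, 38)), -1))), Rational(1, 22111)) = Add(Mul(0, Mul(-555, Pow(Rational(-50963, 38), -1))), Rational(1, 22111)) = Add(Mul(0, Mul(-555, Rational(-38, 50963))), Rational(1, 22111)) = Add(Mul(0, Rational(21090, 50963)), Rational(1, 22111)) = Add(0, Rational(1, 22111)) = Rational(1, 22111)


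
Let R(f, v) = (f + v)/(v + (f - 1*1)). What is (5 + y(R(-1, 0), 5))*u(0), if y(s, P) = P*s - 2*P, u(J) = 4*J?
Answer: 0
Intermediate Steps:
R(f, v) = (f + v)/(-1 + f + v) (R(f, v) = (f + v)/(v + (f - 1)) = (f + v)/(v + (-1 + f)) = (f + v)/(-1 + f + v))
y(s, P) = -2*P + P*s
(5 + y(R(-1, 0), 5))*u(0) = (5 + 5*(-2 + (-1 + 0)/(-1 - 1 + 0)))*(4*0) = (5 + 5*(-2 - 1/(-2)))*0 = (5 + 5*(-2 - 1/2*(-1)))*0 = (5 + 5*(-2 + 1/2))*0 = (5 + 5*(-3/2))*0 = (5 - 15/2)*0 = -5/2*0 = 0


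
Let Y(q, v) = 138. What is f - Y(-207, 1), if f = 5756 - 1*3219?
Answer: 2399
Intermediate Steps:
f = 2537 (f = 5756 - 3219 = 2537)
f - Y(-207, 1) = 2537 - 1*138 = 2537 - 138 = 2399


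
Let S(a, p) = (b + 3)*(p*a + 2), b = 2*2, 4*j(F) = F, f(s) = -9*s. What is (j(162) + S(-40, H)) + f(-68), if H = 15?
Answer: -7067/2 ≈ -3533.5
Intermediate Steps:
j(F) = F/4
b = 4
S(a, p) = 14 + 7*a*p (S(a, p) = (4 + 3)*(p*a + 2) = 7*(a*p + 2) = 7*(2 + a*p) = 14 + 7*a*p)
(j(162) + S(-40, H)) + f(-68) = ((¼)*162 + (14 + 7*(-40)*15)) - 9*(-68) = (81/2 + (14 - 4200)) + 612 = (81/2 - 4186) + 612 = -8291/2 + 612 = -7067/2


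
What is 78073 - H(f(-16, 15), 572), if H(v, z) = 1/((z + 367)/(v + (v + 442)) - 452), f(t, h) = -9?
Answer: 14889224181/190709 ≈ 78073.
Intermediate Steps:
H(v, z) = 1/(-452 + (367 + z)/(442 + 2*v)) (H(v, z) = 1/((367 + z)/(v + (442 + v)) - 452) = 1/((367 + z)/(442 + 2*v) - 452) = 1/(-452 + (367 + z)/(442 + 2*v)))
78073 - H(f(-16, 15), 572) = 78073 - 2*(221 - 9)/(-199417 + 572 - 904*(-9)) = 78073 - 2*212/(-199417 + 572 + 8136) = 78073 - 2*212/(-190709) = 78073 - 2*(-1)*212/190709 = 78073 - 1*(-424/190709) = 78073 + 424/190709 = 14889224181/190709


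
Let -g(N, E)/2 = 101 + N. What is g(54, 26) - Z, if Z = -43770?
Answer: 43460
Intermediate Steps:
g(N, E) = -202 - 2*N (g(N, E) = -2*(101 + N) = -202 - 2*N)
g(54, 26) - Z = (-202 - 2*54) - 1*(-43770) = (-202 - 108) + 43770 = -310 + 43770 = 43460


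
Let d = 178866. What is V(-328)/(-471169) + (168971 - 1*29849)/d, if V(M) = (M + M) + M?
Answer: 3651443209/4682006353 ≈ 0.77989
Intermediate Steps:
V(M) = 3*M (V(M) = 2*M + M = 3*M)
V(-328)/(-471169) + (168971 - 1*29849)/d = (3*(-328))/(-471169) + (168971 - 1*29849)/178866 = -984*(-1/471169) + (168971 - 29849)*(1/178866) = 984/471169 + 139122*(1/178866) = 984/471169 + 7729/9937 = 3651443209/4682006353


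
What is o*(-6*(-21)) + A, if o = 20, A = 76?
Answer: 2596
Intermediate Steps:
o*(-6*(-21)) + A = 20*(-6*(-21)) + 76 = 20*126 + 76 = 2520 + 76 = 2596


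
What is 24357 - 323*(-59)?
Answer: 43414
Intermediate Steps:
24357 - 323*(-59) = 24357 + 19057 = 43414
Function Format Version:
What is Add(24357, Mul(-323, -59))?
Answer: 43414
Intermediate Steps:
Add(24357, Mul(-323, -59)) = Add(24357, 19057) = 43414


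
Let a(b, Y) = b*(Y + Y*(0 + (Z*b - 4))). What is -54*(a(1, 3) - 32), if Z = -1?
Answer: 2376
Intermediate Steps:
a(b, Y) = b*(Y + Y*(-4 - b)) (a(b, Y) = b*(Y + Y*(0 + (-b - 4))) = b*(Y + Y*(0 + (-4 - b))) = b*(Y + Y*(-4 - b)))
-54*(a(1, 3) - 32) = -54*(-1*3*1*(3 + 1) - 32) = -54*(-1*3*1*4 - 32) = -54*(-12 - 32) = -54*(-44) = 2376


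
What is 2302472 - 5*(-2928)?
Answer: 2317112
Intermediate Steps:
2302472 - 5*(-2928) = 2302472 - 1*(-14640) = 2302472 + 14640 = 2317112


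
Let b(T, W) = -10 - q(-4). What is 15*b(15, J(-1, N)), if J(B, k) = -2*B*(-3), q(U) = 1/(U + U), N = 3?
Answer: -1185/8 ≈ -148.13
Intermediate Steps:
q(U) = 1/(2*U)
J(B, k) = 6*B (J(B, k) = -(-6)*B = 6*B)
b(T, W) = -79/8 (b(T, W) = -10 - 1/(2*(-4)) = -10 - (-1)/(2*4) = -10 - 1*(-⅛) = -10 + ⅛ = -79/8)
15*b(15, J(-1, N)) = 15*(-79/8) = -1185/8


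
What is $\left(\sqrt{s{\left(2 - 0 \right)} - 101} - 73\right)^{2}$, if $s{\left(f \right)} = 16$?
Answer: $\left(73 - i \sqrt{85}\right)^{2} \approx 5244.0 - 1346.1 i$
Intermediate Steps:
$\left(\sqrt{s{\left(2 - 0 \right)} - 101} - 73\right)^{2} = \left(\sqrt{16 - 101} - 73\right)^{2} = \left(\sqrt{-85} - 73\right)^{2} = \left(i \sqrt{85} - 73\right)^{2} = \left(-73 + i \sqrt{85}\right)^{2}$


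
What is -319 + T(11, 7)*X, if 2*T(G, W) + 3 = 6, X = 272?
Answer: 89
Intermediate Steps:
T(G, W) = 3/2 (T(G, W) = -3/2 + (½)*6 = -3/2 + 3 = 3/2)
-319 + T(11, 7)*X = -319 + (3/2)*272 = -319 + 408 = 89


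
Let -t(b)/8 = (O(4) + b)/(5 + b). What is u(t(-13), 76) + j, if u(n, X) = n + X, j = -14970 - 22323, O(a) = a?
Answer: -37226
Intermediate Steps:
t(b) = -8*(4 + b)/(5 + b)
j = -37293
u(n, X) = X + n
u(t(-13), 76) + j = (76 + 8*(-4 - 1*(-13))/(5 - 13)) - 37293 = (76 + 8*(-4 + 13)/(-8)) - 37293 = (76 + 8*(-⅛)*9) - 37293 = (76 - 9) - 37293 = 67 - 37293 = -37226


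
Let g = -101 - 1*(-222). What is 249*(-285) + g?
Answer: -70844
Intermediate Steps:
g = 121 (g = -101 + 222 = 121)
249*(-285) + g = 249*(-285) + 121 = -70965 + 121 = -70844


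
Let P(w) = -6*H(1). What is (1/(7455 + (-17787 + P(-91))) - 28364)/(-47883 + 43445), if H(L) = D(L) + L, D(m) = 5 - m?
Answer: 293907769/45986556 ≈ 6.3912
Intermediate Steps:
H(L) = 5 (H(L) = (5 - L) + L = 5)
P(w) = -30 (P(w) = -6*5 = -30)
(1/(7455 + (-17787 + P(-91))) - 28364)/(-47883 + 43445) = (1/(7455 + (-17787 - 30)) - 28364)/(-47883 + 43445) = (1/(7455 - 17817) - 28364)/(-4438) = (1/(-10362) - 28364)*(-1/4438) = (-1/10362 - 28364)*(-1/4438) = -293907769/10362*(-1/4438) = 293907769/45986556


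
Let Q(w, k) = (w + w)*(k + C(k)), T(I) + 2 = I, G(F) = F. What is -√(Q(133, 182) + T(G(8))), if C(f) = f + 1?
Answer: -2*√24274 ≈ -311.60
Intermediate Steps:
T(I) = -2 + I
C(f) = 1 + f
Q(w, k) = 2*w*(1 + 2*k) (Q(w, k) = (w + w)*(k + (1 + k)) = (2*w)*(1 + 2*k) = 2*w*(1 + 2*k))
-√(Q(133, 182) + T(G(8))) = -√(2*133*(1 + 2*182) + (-2 + 8)) = -√(2*133*(1 + 364) + 6) = -√(2*133*365 + 6) = -√(97090 + 6) = -√97096 = -2*√24274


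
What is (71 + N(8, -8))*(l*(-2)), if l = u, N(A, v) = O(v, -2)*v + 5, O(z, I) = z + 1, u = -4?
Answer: 1056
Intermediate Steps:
O(z, I) = 1 + z
N(A, v) = 5 + v*(1 + v) (N(A, v) = (1 + v)*v + 5 = v*(1 + v) + 5 = 5 + v*(1 + v))
l = -4
(71 + N(8, -8))*(l*(-2)) = (71 + (5 - 8*(1 - 8)))*(-4*(-2)) = (71 + (5 - 8*(-7)))*8 = (71 + (5 + 56))*8 = (71 + 61)*8 = 132*8 = 1056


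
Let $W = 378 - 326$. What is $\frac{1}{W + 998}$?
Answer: $\frac{1}{1050} \approx 0.00095238$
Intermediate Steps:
$W = 52$ ($W = 378 - 326 = 52$)
$\frac{1}{W + 998} = \frac{1}{52 + 998} = \frac{1}{1050}$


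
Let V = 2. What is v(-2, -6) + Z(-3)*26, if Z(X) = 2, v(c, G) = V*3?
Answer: 58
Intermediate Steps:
v(c, G) = 6 (v(c, G) = 2*3 = 6)
v(-2, -6) + Z(-3)*26 = 6 + 2*26 = 6 + 52 = 58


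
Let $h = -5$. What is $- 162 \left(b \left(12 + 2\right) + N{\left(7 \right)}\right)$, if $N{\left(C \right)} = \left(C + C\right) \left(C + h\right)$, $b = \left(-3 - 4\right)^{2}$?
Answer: $-115668$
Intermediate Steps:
$b = 49$ ($b = \left(-7\right)^{2} = 49$)
$N{\left(C \right)} = 2 C \left(-5 + C\right)$ ($N{\left(C \right)} = \left(C + C\right) \left(C - 5\right) = 2 C \left(-5 + C\right)$)
$- 162 \left(b \left(12 + 2\right) + N{\left(7 \right)}\right) = - 162 \left(49 \left(12 + 2\right) + 2 \cdot 7 \left(-5 + 7\right)\right) = - 162 \left(49 \cdot 14 + 2 \cdot 7 \cdot 2\right) = - 162 \left(686 + 28\right) = \left(-162\right) 714 = -115668$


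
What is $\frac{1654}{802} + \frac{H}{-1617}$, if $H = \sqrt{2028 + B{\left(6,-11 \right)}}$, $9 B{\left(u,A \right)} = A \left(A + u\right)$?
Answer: $\frac{827}{401} - \frac{\sqrt{18307}}{4851} \approx 2.0345$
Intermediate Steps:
$B{\left(u,A \right)} = \frac{A \left(A + u\right)}{9}$
$H = \frac{\sqrt{18307}}{3}$ ($H = \sqrt{2028 + \frac{1}{9} \left(-11\right) \left(-11 + 6\right)} = \sqrt{2028 + \frac{1}{9} \left(-11\right) \left(-5\right)} = \sqrt{2028 + \frac{55}{9}} = \sqrt{\frac{18307}{9}} = \frac{\sqrt{18307}}{3} \approx 45.101$)
$\frac{1654}{802} + \frac{H}{-1617} = \frac{1654}{802} + \frac{\frac{1}{3} \sqrt{18307}}{-1617} = 1654 \cdot \frac{1}{802} + \frac{\sqrt{18307}}{3} \left(- \frac{1}{1617}\right) = \frac{827}{401} - \frac{\sqrt{18307}}{4851}$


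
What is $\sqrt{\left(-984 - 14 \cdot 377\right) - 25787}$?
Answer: $3 i \sqrt{3561} \approx 179.02 i$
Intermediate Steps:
$\sqrt{\left(-984 - 14 \cdot 377\right) - 25787} = \sqrt{\left(-984 - 5278\right) - 25787} = \sqrt{-6262 - 25787} = \sqrt{-32049} = 3 i \sqrt{3561}$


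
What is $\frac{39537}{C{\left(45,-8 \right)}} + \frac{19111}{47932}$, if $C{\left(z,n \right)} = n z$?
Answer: $- \frac{52450209}{479320} \approx -109.43$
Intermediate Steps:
$\frac{39537}{C{\left(45,-8 \right)}} + \frac{19111}{47932} = \frac{39537}{\left(-8\right) 45} + \frac{19111}{47932} = \frac{39537}{-360} + 19111 \cdot \frac{1}{47932} = 39537 \left(- \frac{1}{360}\right) + \frac{19111}{47932} = - \frac{4393}{40} + \frac{19111}{47932} = - \frac{52450209}{479320}$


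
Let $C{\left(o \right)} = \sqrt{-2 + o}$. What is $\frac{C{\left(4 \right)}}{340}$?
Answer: $\frac{\sqrt{2}}{340} \approx 0.0041595$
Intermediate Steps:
$\frac{C{\left(4 \right)}}{340} = \frac{\sqrt{-2 + 4}}{340} = \sqrt{2} \cdot \frac{1}{340} = \frac{\sqrt{2}}{340}$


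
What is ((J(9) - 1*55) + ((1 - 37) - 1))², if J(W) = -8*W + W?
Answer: 24025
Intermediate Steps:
J(W) = -7*W
((J(9) - 1*55) + ((1 - 37) - 1))² = ((-7*9 - 1*55) + ((1 - 37) - 1))² = ((-63 - 55) + (-36 - 1))² = (-118 - 37)² = (-155)² = 24025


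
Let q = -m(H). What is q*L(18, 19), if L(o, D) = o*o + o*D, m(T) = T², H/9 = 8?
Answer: -3452544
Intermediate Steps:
H = 72 (H = 9*8 = 72)
L(o, D) = o² + D*o
q = -5184 (q = -1*72² = -1*5184 = -5184)
q*L(18, 19) = -93312*(19 + 18) = -93312*37 = -5184*666 = -3452544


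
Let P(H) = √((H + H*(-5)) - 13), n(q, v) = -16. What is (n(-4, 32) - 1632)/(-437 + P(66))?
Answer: 360088/95623 + 824*I*√277/95623 ≈ 3.7657 + 0.14342*I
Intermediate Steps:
P(H) = √(-13 - 4*H) (P(H) = √((H - 5*H) - 13) = √(-4*H - 13) = √(-13 - 4*H))
(n(-4, 32) - 1632)/(-437 + P(66)) = (-16 - 1632)/(-437 + √(-13 - 4*66)) = -1648/(-437 + √(-13 - 264)) = -1648/(-437 + √(-277)) = -1648/(-437 + I*√277)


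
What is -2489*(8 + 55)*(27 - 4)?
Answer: -3606561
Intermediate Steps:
-2489*(8 + 55)*(27 - 4) = -156807*23 = -2489*1449 = -3606561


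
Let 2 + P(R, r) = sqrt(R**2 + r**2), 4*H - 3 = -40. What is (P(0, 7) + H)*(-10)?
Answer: 85/2 ≈ 42.500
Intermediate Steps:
H = -37/4 (H = 3/4 + (1/4)*(-40) = 3/4 - 10 = -37/4 ≈ -9.2500)
P(R, r) = -2 + sqrt(R**2 + r**2)
(P(0, 7) + H)*(-10) = ((-2 + sqrt(0**2 + 7**2)) - 37/4)*(-10) = ((-2 + sqrt(0 + 49)) - 37/4)*(-10) = ((-2 + sqrt(49)) - 37/4)*(-10) = ((-2 + 7) - 37/4)*(-10) = (5 - 37/4)*(-10) = -17/4*(-10) = 85/2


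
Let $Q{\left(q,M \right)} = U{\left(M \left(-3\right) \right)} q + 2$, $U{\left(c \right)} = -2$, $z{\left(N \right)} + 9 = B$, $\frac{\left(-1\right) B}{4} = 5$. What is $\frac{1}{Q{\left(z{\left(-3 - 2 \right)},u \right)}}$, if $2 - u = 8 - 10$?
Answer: $\frac{1}{60} \approx 0.016667$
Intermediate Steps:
$B = -20$ ($B = \left(-4\right) 5 = -20$)
$z{\left(N \right)} = -29$ ($z{\left(N \right)} = -9 - 20 = -29$)
$u = 4$ ($u = 2 - \left(8 - 10\right) = 2 - -2 = 2 + 2 = 4$)
$Q{\left(q,M \right)} = 2 - 2 q$ ($Q{\left(q,M \right)} = - 2 q + 2 = 2 - 2 q$)
$\frac{1}{Q{\left(z{\left(-3 - 2 \right)},u \right)}} = \frac{1}{2 - -58} = \frac{1}{2 + 58} = \frac{1}{60}$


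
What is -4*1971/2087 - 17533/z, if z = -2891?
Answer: 13798727/6033517 ≈ 2.2870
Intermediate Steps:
-4*1971/2087 - 17533/z = -4*1971/2087 - 17533/(-2891) = -7884*1/2087 - 17533*(-1/2891) = -7884/2087 + 17533/2891 = 13798727/6033517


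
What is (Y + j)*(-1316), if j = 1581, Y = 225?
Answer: -2376696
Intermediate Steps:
(Y + j)*(-1316) = (225 + 1581)*(-1316) = 1806*(-1316) = -2376696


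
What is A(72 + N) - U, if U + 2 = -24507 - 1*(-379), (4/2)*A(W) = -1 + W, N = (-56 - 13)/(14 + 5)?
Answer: 459110/19 ≈ 24164.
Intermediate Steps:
N = -69/19 ≈ -3.6316
A(W) = -½ + W/2 (A(W) = (-1 + W)/2 = -½ + W/2)
U = -24130 (U = -2 + (-24507 - 1*(-379)) = -2 + (-24507 + 379) = -2 - 24128 = -24130)
A(72 + N) - U = (-½ + (72 - 69/19)/2) - 1*(-24130) = (-½ + (½)*(1299/19)) + 24130 = (-½ + 1299/38) + 24130 = 640/19 + 24130 = 459110/19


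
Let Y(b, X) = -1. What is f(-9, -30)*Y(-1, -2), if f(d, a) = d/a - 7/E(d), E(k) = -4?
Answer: -41/20 ≈ -2.0500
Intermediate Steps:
f(d, a) = 7/4 + d/a (f(d, a) = d/a - 7/(-4) = d/a - 7*(-¼) = d/a + 7/4 = 7/4 + d/a)
f(-9, -30)*Y(-1, -2) = (7/4 - 9/(-30))*(-1) = (7/4 - 9*(-1/30))*(-1) = (7/4 + 3/10)*(-1) = (41/20)*(-1) = -41/20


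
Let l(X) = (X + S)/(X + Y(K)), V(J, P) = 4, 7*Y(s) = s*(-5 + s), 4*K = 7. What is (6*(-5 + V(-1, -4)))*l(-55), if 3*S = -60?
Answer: -7200/893 ≈ -8.0627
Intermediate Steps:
S = -20 (S = (⅓)*(-60) = -20)
K = 7/4 (K = (¼)*7 = 7/4 ≈ 1.7500)
Y(s) = s*(-5 + s)/7 (Y(s) = (s*(-5 + s))/7 = s*(-5 + s)/7)
l(X) = (-20 + X)/(-13/16 + X) (l(X) = (X - 20)/(X + (⅐)*(7/4)*(-5 + 7/4)) = (-20 + X)/(X + (⅐)*(7/4)*(-13/4)) = (-20 + X)/(X - 13/16) = (-20 + X)/(-13/16 + X))
(6*(-5 + V(-1, -4)))*l(-55) = (6*(-5 + 4))*(16*(-20 - 55)/(-13 + 16*(-55))) = (6*(-1))*(16*(-75)/(-13 - 880)) = -96*(-75)/(-893) = -96*(-1)*(-75)/893 = -6*1200/893 = -7200/893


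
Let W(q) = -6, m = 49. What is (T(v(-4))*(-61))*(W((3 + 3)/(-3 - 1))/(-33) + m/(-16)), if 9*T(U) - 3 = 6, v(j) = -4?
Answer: 30927/176 ≈ 175.72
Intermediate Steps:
T(U) = 1 (T(U) = 1/3 + (1/9)*6 = 1/3 + 2/3 = 1)
(T(v(-4))*(-61))*(W((3 + 3)/(-3 - 1))/(-33) + m/(-16)) = (1*(-61))*(-6/(-33) + 49/(-16)) = -61*(-6*(-1/33) + 49*(-1/16)) = -61*(2/11 - 49/16) = -61*(-507/176) = 30927/176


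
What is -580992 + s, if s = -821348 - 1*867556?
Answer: -2269896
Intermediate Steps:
s = -1688904 (s = -821348 - 867556 = -1688904)
-580992 + s = -580992 - 1688904 = -2269896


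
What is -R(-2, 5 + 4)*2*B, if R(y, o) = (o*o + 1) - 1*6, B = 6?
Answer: -912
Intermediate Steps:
R(y, o) = -5 + o**2 (R(y, o) = (o**2 + 1) - 6 = (1 + o**2) - 6 = -5 + o**2)
-R(-2, 5 + 4)*2*B = -(-5 + (5 + 4)**2)*2*6 = -(-5 + 9**2)*2*6 = -(-5 + 81)*2*6 = -76*2*6 = -152*6 = -1*912 = -912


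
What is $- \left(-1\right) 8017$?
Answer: $8017$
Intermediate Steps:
$- \left(-1\right) 8017 = \left(-1\right) \left(-8017\right) = 8017$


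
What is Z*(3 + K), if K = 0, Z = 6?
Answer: 18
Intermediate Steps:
Z*(3 + K) = 6*(3 + 0) = 6*3 = 18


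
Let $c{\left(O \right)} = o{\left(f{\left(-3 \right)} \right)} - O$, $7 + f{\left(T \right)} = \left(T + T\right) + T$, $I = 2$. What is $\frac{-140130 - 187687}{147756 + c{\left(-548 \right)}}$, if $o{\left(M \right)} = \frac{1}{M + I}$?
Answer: $- \frac{4589438}{2076255} \approx -2.2104$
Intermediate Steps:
$f{\left(T \right)} = -7 + 3 T$ ($f{\left(T \right)} = -7 + \left(\left(T + T\right) + T\right) = -7 + \left(2 T + T\right) = -7 + 3 T$)
$o{\left(M \right)} = \frac{1}{2 + M}$ ($o{\left(M \right)} = \frac{1}{M + 2} = \frac{1}{2 + M}$)
$c{\left(O \right)} = - \frac{1}{14} - O$ ($c{\left(O \right)} = \frac{1}{2 + \left(-7 + 3 \left(-3\right)\right)} - O = \frac{1}{2 - 16} - O = \frac{1}{-14} - O = - \frac{1}{14} - O$)
$\frac{-140130 - 187687}{147756 + c{\left(-548 \right)}} = \frac{-140130 - 187687}{147756 - - \frac{7671}{14}} = - \frac{327817}{147756 + \left(- \frac{1}{14} + 548\right)} = - \frac{327817}{147756 + \frac{7671}{14}} = - \frac{327817}{\frac{2076255}{14}} = \left(-327817\right) \frac{14}{2076255} = - \frac{4589438}{2076255}$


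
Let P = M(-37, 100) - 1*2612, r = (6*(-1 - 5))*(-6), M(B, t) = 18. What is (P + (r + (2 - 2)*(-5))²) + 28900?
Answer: 72962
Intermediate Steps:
r = 216 (r = (6*(-6))*(-6) = -36*(-6) = 216)
P = -2594 (P = 18 - 1*2612 = 18 - 2612 = -2594)
(P + (r + (2 - 2)*(-5))²) + 28900 = (-2594 + (216 + (2 - 2)*(-5))²) + 28900 = (-2594 + (216 + 0*(-5))²) + 28900 = (-2594 + (216 + 0)²) + 28900 = (-2594 + 216²) + 28900 = (-2594 + 46656) + 28900 = 44062 + 28900 = 72962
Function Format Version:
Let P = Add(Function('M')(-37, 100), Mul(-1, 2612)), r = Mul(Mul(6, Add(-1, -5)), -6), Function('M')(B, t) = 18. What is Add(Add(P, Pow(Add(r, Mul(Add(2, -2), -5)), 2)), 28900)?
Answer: 72962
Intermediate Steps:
r = 216 (r = Mul(Mul(6, -6), -6) = Mul(-36, -6) = 216)
P = -2594 (P = Add(18, Mul(-1, 2612)) = Add(18, -2612) = -2594)
Add(Add(P, Pow(Add(r, Mul(Add(2, -2), -5)), 2)), 28900) = Add(Add(-2594, Pow(Add(216, Mul(Add(2, -2), -5)), 2)), 28900) = Add(Add(-2594, Pow(Add(216, Mul(0, -5)), 2)), 28900) = Add(Add(-2594, Pow(Add(216, 0), 2)), 28900) = Add(Add(-2594, Pow(216, 2)), 28900) = Add(Add(-2594, 46656), 28900) = Add(44062, 28900) = 72962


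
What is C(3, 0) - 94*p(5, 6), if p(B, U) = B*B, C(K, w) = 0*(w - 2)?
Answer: -2350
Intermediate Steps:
C(K, w) = 0 (C(K, w) = 0*(-2 + w) = 0)
p(B, U) = B²
C(3, 0) - 94*p(5, 6) = 0 - 94*5² = 0 - 94*25 = 0 - 2350 = -2350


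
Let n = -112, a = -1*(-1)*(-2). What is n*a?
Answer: 224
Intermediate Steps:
a = -2 (a = 1*(-2) = -2)
n*a = -112*(-2) = 224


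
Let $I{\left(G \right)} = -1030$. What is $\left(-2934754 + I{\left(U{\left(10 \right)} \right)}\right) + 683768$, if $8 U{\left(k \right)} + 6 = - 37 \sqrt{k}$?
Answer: $-2252016$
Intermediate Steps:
$U{\left(k \right)} = - \frac{3}{4} - \frac{37 \sqrt{k}}{8}$ ($U{\left(k \right)} = - \frac{3}{4} + \frac{\left(-37\right) \sqrt{k}}{8} = - \frac{3}{4} - \frac{37 \sqrt{k}}{8}$)
$\left(-2934754 + I{\left(U{\left(10 \right)} \right)}\right) + 683768 = \left(-2934754 - 1030\right) + 683768 = -2935784 + 683768 = -2252016$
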